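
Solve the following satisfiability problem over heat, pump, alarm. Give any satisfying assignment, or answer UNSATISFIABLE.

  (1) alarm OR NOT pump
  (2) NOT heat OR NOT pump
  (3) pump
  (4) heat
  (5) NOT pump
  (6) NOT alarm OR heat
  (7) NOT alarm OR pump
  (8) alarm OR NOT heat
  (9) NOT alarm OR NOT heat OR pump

Case pump = True:
  Clause (NOT pump) is falsified — contradiction.
Case pump = False:
  Clause (pump) is falsified — contradiction.
Both cases fail, so the formula is unsatisfiable.

The formula is unsatisfiable.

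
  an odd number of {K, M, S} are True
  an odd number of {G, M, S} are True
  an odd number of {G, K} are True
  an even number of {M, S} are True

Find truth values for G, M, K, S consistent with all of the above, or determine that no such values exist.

Adding constraints 1, 2, 3 mod 2: every variable appears an even number of times on the left, so the left side is 0.
But the right sides sum to 1 (mod 2). 0 ≠ 1 — the system is inconsistent.

The formula is unsatisfiable.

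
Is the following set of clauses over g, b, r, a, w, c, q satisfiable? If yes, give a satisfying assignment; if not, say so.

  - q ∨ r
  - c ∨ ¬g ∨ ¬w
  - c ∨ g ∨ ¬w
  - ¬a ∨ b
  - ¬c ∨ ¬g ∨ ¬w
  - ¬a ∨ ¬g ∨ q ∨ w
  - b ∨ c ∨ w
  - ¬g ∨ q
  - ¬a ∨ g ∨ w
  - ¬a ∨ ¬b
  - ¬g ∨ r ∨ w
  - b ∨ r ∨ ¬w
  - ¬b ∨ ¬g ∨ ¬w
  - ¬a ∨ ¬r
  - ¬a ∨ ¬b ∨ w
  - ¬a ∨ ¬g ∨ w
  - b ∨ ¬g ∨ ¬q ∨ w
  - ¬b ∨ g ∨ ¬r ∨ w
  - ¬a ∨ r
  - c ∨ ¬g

g: False, b: False, r: True, a: False, w: False, c: True, q: False

Set g = False.
Set b = False.
  then (¬a ∨ b) forces a = False.
Set r = True.
Set w = False.
  then (b ∨ c ∨ w) forces c = True.
Set q = False.
All clauses satisfied.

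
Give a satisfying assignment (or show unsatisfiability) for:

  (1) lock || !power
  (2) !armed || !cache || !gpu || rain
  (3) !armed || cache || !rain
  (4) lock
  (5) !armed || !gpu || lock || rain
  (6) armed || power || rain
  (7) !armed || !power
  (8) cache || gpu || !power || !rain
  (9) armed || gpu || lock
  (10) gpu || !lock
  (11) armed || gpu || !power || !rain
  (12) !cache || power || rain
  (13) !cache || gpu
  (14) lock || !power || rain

armed = False, power = False, gpu = True, rain = True, lock = True, cache = True

Unit clause (lock) forces lock = True.
In (gpu || !lock) only gpu is left, so gpu = True.
Set armed = False.
Set power = False.
  then (armed || power || rain) forces rain = True.
Set cache = True.
All clauses satisfied.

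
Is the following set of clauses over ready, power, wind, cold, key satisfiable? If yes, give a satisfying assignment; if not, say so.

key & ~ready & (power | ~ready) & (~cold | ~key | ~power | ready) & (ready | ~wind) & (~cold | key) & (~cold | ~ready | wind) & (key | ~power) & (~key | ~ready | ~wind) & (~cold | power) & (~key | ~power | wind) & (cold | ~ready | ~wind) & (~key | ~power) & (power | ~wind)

ready: False; power: False; wind: False; cold: False; key: True

Unit clause (key) forces key = True.
Unit clause (~ready) forces ready = False.
In (ready | ~wind) only ~wind is left, so wind = False.
In (~key | ~power | wind) only ~power is left, so power = False.
In (~cold | power) only ~cold is left, so cold = False.
All clauses satisfied.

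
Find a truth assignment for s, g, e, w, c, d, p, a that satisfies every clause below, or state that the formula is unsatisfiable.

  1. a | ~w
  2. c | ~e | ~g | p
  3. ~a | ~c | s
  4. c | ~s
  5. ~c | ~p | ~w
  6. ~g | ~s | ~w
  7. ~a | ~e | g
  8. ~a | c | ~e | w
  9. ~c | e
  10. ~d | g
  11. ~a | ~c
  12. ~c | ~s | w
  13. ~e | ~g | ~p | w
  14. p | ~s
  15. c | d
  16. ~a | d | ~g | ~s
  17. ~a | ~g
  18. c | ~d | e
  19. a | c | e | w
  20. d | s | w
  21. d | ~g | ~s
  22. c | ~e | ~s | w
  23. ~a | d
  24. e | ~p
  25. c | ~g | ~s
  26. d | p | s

Try s = True:
  (c | ~s) forces c = True.
  (~c | e) forces e = True.
  (~a | ~c) forces a = False.
  (a | ~w) forces w = False.
  clause (~c | ~s | w) is falsified — backtrack.
So s = False.
Set g = True.
  then (~a | ~g) forces a = False.
  then (a | ~w) forces w = False.
  then (d | s | w) forces d = True.
Set e = True.
  then (~e | ~g | ~p | w) forces p = False.
  then (c | ~e | ~g | p) forces c = True.
All clauses satisfied.

s = False, g = True, e = True, w = False, c = True, d = True, p = False, a = False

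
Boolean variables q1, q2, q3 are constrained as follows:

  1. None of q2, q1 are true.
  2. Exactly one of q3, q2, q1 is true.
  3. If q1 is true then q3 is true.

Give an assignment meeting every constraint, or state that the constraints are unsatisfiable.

q1 = False, q2 = False, q3 = True

  (1) {q2, q1}: 0 true — none ✓
  (2) {q3, q2, q1}: 1 true — exactly one ✓
  (3) q1=F ⇒ q3: vacuous ✓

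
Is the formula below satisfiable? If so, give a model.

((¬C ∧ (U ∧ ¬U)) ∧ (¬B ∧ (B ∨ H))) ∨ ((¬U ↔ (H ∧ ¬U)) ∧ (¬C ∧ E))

B = False; C = False; E = True; U = False; H = True

  ((¬C ∧ (U ∧ ¬U)) ∧ (¬B ∧ (B ∨ H))) ∨ ((¬U ↔ (H ∧ ¬U)) ∧ (¬C ∧ E)) = True
    (¬C ∧ (U ∧ ¬U)) ∧ (¬B ∧ (B ∨ H)) = False
      ¬C ∧ (U ∧ ¬U) = False
        ¬C = True
        U ∧ ¬U = False
          ¬U = True
      ¬B ∧ (B ∨ H) = True
        ¬B = True
        B ∨ H = True
    (¬U ↔ (H ∧ ¬U)) ∧ (¬C ∧ E) = True
      ¬U ↔ (H ∧ ¬U) = True
        ¬U = True
        H ∧ ¬U = True
          ¬U = True
      ¬C ∧ E = True
        ¬C = True
The formula evaluates to True.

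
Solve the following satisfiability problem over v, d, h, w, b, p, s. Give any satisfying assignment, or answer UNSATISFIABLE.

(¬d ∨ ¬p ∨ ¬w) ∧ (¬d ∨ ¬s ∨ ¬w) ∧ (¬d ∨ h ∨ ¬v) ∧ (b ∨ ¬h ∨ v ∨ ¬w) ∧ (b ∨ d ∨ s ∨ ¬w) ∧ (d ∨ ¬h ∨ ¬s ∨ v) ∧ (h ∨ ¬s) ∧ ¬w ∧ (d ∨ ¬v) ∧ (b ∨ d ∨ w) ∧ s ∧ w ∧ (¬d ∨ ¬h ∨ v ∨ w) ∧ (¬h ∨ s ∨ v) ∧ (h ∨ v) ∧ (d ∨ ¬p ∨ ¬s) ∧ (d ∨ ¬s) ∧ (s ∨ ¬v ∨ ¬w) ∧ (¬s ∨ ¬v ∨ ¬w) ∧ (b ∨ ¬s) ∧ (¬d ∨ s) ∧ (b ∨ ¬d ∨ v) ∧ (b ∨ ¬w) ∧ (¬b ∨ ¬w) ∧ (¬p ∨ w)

UNSATISFIABLE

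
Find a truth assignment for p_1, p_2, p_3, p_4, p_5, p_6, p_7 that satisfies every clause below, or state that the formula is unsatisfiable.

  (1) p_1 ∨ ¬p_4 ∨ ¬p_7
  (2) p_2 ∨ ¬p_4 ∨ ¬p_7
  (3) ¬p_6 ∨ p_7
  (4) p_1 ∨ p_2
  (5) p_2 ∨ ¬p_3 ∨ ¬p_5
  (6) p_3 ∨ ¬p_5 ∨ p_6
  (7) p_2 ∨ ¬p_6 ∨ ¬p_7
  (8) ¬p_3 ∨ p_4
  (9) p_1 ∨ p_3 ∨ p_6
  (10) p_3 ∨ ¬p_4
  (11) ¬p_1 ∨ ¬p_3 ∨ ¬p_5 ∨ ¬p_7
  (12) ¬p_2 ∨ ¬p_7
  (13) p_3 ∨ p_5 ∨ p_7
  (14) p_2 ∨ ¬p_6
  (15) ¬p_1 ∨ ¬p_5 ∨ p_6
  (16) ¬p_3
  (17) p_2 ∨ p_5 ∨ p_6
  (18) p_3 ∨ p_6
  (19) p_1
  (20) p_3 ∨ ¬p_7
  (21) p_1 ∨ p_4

UNSATISFIABLE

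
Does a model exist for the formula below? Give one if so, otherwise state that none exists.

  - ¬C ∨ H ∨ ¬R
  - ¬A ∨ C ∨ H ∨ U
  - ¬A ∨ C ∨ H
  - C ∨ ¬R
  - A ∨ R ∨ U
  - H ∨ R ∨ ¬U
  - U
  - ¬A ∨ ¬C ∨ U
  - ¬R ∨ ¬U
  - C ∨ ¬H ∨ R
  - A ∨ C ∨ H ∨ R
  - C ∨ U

A: True; H: True; R: False; C: True; U: True

Unit clause (U) forces U = True.
In (¬R ∨ ¬U) only ¬R is left, so R = False.
In (H ∨ R ∨ ¬U) only H is left, so H = True.
In (C ∨ ¬H ∨ R) only C is left, so C = True.
Set A = True.
All clauses satisfied.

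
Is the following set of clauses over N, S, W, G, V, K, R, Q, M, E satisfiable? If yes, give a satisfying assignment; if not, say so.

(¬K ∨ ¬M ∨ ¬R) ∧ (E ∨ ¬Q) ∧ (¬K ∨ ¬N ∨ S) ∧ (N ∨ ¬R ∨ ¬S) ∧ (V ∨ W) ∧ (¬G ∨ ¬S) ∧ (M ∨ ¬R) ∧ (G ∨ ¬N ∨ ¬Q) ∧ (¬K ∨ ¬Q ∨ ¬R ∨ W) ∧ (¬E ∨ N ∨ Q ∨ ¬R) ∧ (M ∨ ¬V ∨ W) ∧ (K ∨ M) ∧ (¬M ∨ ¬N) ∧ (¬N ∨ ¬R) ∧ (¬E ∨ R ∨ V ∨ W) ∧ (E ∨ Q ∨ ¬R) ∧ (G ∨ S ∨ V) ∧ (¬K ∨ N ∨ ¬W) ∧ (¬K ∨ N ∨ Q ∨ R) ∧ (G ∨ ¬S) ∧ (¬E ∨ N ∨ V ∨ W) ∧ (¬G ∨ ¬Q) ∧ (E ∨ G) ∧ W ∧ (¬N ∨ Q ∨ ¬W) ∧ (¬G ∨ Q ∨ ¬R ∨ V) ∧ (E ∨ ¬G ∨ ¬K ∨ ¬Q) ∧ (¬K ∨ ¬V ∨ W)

Unit clause (W) forces W = True.
Set N = False.
  then (¬K ∨ N ∨ ¬W) forces K = False.
  then (K ∨ M) forces M = True.
Try S = True:
  (N ∨ ¬R ∨ ¬S) forces R = False.
  (¬G ∨ ¬S) forces G = False.
  clause (G ∨ ¬S) is falsified — backtrack.
So S = False.
Set G = True.
  then (¬G ∨ ¬Q) forces Q = False.
Set V = True.
Set R = False.
Set E = False.
All clauses satisfied.

N = False, S = False, W = True, G = True, V = True, K = False, R = False, Q = False, M = True, E = False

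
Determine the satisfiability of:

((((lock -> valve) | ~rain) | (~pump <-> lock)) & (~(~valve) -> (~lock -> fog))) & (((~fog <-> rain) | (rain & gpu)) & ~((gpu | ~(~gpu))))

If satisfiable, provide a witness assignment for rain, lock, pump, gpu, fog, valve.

rain=F, lock=F, pump=T, gpu=F, fog=T, valve=F

  (((lock -> valve) | ~rain) | (~pump <-> lock)) & (~(~valve) -> (~lock -> fog)) = True
    ((lock -> valve) | ~rain) | (~pump <-> lock) = True
      (lock -> valve) | ~rain = True
        lock -> valve = True
        ~rain = True
      ~pump <-> lock = True
        ~pump = False
    ~(~valve) -> (~lock -> fog) = True
      ~(~valve) = False
        ~valve = True
      ~lock -> fog = True
        ~lock = True
  ((~fog <-> rain) | (rain & gpu)) & ~((gpu | ~(~gpu))) = True
    (~fog <-> rain) | (rain & gpu) = True
      ~fog <-> rain = True
        ~fog = False
      rain & gpu = False
    ~((gpu | ~(~gpu))) = True
      gpu | ~(~gpu) = False
        ~(~gpu) = False
          ~gpu = True
Both conjuncts True, so the formula holds.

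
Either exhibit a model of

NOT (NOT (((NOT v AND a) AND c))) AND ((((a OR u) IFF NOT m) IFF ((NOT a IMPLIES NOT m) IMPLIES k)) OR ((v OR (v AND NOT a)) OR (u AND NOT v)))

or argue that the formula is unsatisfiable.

m = False, k = True, c = True, v = False, u = True, a = True

  NOT (NOT (((NOT v AND a) AND c))) = True
    NOT (((NOT v AND a) AND c)) = False
      (NOT v AND a) AND c = True
        NOT v AND a = True
          NOT v = True
  (((a OR u) IFF NOT m) IFF ((NOT a IMPLIES NOT m) IMPLIES k)) OR ((v OR (v AND NOT a)) OR (u AND NOT v)) = True
    ((a OR u) IFF NOT m) IFF ((NOT a IMPLIES NOT m) IMPLIES k) = True
      (a OR u) IFF NOT m = True
        a OR u = True
        NOT m = True
      (NOT a IMPLIES NOT m) IMPLIES k = True
        NOT a IMPLIES NOT m = True
          NOT a = False
          NOT m = True
    (v OR (v AND NOT a)) OR (u AND NOT v) = True
      v OR (v AND NOT a) = False
        v AND NOT a = False
          NOT a = False
      u AND NOT v = True
        NOT v = True
Both conjuncts True, so the formula holds.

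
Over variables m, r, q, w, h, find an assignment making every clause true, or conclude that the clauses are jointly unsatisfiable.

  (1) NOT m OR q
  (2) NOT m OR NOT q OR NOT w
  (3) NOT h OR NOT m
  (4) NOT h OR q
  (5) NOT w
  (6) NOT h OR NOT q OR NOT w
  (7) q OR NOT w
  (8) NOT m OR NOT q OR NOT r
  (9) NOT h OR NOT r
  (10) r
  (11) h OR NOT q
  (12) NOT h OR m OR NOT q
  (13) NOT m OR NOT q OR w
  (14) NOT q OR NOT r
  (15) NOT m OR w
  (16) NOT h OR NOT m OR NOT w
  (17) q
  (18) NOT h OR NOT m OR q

Case q = True:
  (NOT w) forces w = False.
  (r) forces r = True.
  Clause (NOT q OR NOT r) is falsified — contradiction.
Case q = False:
  Clause (q) is falsified — contradiction.
Both cases fail, so the formula is unsatisfiable.

Unsatisfiable — no assignment works.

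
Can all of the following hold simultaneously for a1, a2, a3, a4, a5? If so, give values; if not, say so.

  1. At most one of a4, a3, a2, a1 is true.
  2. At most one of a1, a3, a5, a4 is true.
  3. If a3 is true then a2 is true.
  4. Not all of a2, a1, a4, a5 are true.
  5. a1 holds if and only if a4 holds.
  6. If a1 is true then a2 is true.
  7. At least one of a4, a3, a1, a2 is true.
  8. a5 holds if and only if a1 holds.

a1: False; a2: True; a3: False; a4: False; a5: False

  (1) {a4, a3, a2, a1}: 1 true — at most one ✓
  (2) {a1, a3, a5, a4}: 0 true — at most one ✓
  (3) a3=F ⇒ a2: vacuous ✓
  (4) {a2, a1, a4, a5}: 1/4 true — not all ✓
  (5) a1=F, a4=F — same ✓
  (6) a1=F ⇒ a2: vacuous ✓
  (7) {a4, a3, a1, a2}: 1 true — at least one ✓
  (8) a5=F, a1=F — same ✓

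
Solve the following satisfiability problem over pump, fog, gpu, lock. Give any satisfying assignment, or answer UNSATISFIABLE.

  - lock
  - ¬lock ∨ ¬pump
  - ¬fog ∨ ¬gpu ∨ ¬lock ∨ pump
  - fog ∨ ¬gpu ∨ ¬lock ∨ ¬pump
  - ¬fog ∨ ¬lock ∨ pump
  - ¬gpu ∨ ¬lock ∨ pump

Unit clause (lock) forces lock = True.
In (¬lock ∨ ¬pump) only ¬pump is left, so pump = False.
In (¬fog ∨ ¬lock ∨ pump) only ¬fog is left, so fog = False.
In (¬gpu ∨ ¬lock ∨ pump) only ¬gpu is left, so gpu = False.
Check each clause:
  (lock): lock holds.
  (¬lock ∨ ¬pump): ¬pump holds.
  (¬fog ∨ ¬gpu ∨ ¬lock ∨ pump): ¬fog holds.
  (fog ∨ ¬gpu ∨ ¬lock ∨ ¬pump): ¬gpu holds.
  (¬fog ∨ ¬lock ∨ pump): ¬fog holds.
  (¬gpu ∨ ¬lock ∨ pump): ¬gpu holds.
All clauses satisfied.

pump = False; fog = False; gpu = False; lock = True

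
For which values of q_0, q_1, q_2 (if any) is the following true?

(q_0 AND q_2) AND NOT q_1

q_0 = True; q_1 = False; q_2 = True

  q_0 AND q_2 = True
  NOT q_1 = True
Both conjuncts True, so the formula holds.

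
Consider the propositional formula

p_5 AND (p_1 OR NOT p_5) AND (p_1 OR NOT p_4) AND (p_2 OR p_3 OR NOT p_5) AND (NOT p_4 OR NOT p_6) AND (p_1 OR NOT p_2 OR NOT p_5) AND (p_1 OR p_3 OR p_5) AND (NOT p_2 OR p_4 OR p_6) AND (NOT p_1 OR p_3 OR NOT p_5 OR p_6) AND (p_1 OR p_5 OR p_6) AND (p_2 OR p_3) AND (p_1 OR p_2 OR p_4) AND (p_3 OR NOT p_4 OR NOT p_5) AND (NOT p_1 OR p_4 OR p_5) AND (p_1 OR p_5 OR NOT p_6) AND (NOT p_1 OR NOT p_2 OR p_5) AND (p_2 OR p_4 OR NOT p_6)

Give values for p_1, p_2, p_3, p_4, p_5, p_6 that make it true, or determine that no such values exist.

p_1: True; p_2: False; p_3: True; p_4: False; p_5: True; p_6: False

Unit clause (p_5) forces p_5 = True.
In (p_1 OR NOT p_5) only p_1 is left, so p_1 = True.
Set p_2 = False.
  then (p_2 OR p_3 OR NOT p_5) forces p_3 = True.
Set p_4 = False.
  then (p_2 OR p_4 OR NOT p_6) forces p_6 = False.
All clauses satisfied.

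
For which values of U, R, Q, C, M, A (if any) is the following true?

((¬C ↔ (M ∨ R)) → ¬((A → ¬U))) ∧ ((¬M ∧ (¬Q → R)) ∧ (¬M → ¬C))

U=F; R=F; Q=T; C=F; M=F; A=T

  (¬C ↔ (M ∨ R)) → ¬((A → ¬U)) = True
    ¬C ↔ (M ∨ R) = False
      ¬C = True
      M ∨ R = False
    ¬((A → ¬U)) = False
      A → ¬U = True
        ¬U = True
  (¬M ∧ (¬Q → R)) ∧ (¬M → ¬C) = True
    ¬M ∧ (¬Q → R) = True
      ¬M = True
      ¬Q → R = True
        ¬Q = False
    ¬M → ¬C = True
      ¬M = True
      ¬C = True
Both conjuncts True, so the formula holds.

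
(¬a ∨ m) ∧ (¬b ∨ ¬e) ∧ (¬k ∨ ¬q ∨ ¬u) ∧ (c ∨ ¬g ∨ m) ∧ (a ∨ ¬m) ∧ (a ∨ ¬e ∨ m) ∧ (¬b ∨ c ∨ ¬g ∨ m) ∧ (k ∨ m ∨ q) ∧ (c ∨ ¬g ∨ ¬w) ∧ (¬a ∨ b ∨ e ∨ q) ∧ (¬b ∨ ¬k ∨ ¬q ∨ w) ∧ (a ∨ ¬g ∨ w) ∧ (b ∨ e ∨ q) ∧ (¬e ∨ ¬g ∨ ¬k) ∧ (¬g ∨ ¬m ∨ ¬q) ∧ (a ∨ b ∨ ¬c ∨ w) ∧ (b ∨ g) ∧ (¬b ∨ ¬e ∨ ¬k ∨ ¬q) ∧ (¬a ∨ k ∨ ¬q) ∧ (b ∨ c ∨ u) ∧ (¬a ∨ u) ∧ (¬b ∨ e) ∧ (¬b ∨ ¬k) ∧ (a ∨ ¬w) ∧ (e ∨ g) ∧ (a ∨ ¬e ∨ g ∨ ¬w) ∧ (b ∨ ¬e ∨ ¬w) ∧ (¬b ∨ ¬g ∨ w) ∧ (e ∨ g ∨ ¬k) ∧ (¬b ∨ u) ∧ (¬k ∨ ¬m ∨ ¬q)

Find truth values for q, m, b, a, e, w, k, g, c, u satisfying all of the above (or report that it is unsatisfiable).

q = False; m = True; b = False; a = True; e = True; w = False; k = False; g = True; c = True; u = True

Set q = False.
Set m = True.
  then (a ∨ ¬m) forces a = True.
  then (¬a ∨ u) forces u = True.
Try b = True:
  (¬b ∨ ¬e) forces e = False.
  clause (¬b ∨ e) is falsified — backtrack.
So b = False.
  then (¬a ∨ b ∨ e ∨ q) forces e = True.
  then (b ∨ g) forces g = True.
  then (b ∨ ¬e ∨ ¬w) forces w = False.
  then (¬e ∨ ¬g ∨ ¬k) forces k = False.
Set c = True.
All clauses satisfied.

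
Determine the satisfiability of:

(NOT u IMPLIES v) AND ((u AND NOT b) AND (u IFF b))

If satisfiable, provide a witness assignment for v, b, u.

Case u = True: the formula simplifies to NOT b AND b.
  b = True: the conjunct NOT b is False.
  b = False: the conjunct b is False.
Case u = False: the conjunct u is False.
Both cases fail — unsatisfiable.

Unsatisfiable — no assignment works.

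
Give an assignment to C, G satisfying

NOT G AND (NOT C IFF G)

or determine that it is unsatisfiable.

C = True; G = False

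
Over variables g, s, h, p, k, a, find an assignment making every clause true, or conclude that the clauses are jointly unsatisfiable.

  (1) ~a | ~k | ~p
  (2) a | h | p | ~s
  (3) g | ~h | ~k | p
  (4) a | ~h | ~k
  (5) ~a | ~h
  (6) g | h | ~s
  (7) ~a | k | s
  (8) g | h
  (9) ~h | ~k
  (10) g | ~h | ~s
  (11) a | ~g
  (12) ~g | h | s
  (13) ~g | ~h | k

Set g = False.
  then (g | h) forces h = True.
  then (~h | ~k) forces k = False.
  then (g | ~h | ~s) forces s = False.
  then (~a | ~h) forces a = False.
Set p = False.
All clauses satisfied.

g: False; s: False; h: True; p: False; k: False; a: False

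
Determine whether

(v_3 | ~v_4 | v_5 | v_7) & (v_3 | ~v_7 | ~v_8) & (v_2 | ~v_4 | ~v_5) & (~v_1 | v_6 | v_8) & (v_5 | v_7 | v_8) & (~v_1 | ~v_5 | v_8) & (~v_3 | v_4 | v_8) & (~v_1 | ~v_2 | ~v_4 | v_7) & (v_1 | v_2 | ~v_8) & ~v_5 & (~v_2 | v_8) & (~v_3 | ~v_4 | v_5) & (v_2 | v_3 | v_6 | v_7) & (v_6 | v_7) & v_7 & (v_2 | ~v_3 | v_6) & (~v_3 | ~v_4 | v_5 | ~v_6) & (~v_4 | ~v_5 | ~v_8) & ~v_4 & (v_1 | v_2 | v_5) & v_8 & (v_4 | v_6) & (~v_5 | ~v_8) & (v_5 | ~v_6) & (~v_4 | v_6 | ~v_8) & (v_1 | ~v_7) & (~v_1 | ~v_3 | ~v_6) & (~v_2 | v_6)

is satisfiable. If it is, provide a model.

The formula is unsatisfiable.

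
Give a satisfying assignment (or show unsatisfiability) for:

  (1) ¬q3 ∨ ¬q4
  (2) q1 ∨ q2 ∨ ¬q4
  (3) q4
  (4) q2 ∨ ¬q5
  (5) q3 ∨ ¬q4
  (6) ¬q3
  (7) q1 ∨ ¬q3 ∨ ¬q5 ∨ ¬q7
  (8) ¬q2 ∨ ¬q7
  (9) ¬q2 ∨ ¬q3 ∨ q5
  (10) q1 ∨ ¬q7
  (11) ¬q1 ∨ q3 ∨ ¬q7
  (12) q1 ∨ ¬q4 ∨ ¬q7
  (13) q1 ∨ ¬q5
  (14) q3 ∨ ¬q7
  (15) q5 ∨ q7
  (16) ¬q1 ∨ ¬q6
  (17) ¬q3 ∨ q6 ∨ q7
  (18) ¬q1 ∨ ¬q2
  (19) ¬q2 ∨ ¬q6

Case q3 = True:
  Clause (¬q3) is falsified — contradiction.
Case q3 = False:
  (q4) forces q4 = True.
  Clause (q3 ∨ ¬q4) is falsified — contradiction.
Both cases fail, so the formula is unsatisfiable.

UNSATISFIABLE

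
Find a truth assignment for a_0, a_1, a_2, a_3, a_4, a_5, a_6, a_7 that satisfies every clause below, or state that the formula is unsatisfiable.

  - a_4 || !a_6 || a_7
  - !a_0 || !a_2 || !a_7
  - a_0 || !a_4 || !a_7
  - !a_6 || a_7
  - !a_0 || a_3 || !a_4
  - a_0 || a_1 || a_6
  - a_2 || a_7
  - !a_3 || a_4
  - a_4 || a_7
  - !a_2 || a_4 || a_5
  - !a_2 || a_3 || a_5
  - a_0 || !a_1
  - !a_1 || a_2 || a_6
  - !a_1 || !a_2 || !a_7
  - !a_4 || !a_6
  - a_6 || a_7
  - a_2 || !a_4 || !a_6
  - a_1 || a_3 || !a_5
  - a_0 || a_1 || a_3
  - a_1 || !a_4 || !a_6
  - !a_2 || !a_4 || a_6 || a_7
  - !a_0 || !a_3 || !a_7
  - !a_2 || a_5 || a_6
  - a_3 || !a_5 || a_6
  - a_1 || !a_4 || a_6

Set a_0 = True.
Set a_1 = False.
Try a_2 = True:
  (!a_0 || !a_2 || !a_7) forces a_7 = False.
  (!a_6 || a_7) forces a_6 = False.
  clause (a_6 || a_7) is falsified — backtrack.
So a_2 = False.
  then (a_2 || a_7) forces a_7 = True.
  then (!a_0 || !a_3 || !a_7) forces a_3 = False.
  then (!a_0 || a_3 || !a_4) forces a_4 = False.
  then (a_1 || a_3 || !a_5) forces a_5 = False.
Set a_6 = False.
All clauses satisfied.

a_0 = True, a_1 = False, a_2 = False, a_3 = False, a_4 = False, a_5 = False, a_6 = False, a_7 = True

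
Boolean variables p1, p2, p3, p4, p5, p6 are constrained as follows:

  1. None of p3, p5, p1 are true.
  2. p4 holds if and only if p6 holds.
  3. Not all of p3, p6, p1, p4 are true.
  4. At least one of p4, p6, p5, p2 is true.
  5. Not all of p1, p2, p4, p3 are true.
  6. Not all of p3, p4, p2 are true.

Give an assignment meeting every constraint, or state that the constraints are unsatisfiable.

p1: False, p2: False, p3: False, p4: True, p5: False, p6: True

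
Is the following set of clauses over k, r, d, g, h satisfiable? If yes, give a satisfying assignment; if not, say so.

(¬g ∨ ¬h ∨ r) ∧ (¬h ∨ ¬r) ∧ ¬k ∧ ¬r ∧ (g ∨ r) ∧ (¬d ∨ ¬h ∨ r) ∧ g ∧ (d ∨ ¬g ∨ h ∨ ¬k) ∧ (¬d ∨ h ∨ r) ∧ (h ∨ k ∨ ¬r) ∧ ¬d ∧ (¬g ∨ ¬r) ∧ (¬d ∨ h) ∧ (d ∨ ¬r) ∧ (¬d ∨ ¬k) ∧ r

Unsatisfiable — no assignment works.

Case r = True:
  Clause (¬r) is falsified — contradiction.
Case r = False:
  Clause (r) is falsified — contradiction.
Both cases fail, so the formula is unsatisfiable.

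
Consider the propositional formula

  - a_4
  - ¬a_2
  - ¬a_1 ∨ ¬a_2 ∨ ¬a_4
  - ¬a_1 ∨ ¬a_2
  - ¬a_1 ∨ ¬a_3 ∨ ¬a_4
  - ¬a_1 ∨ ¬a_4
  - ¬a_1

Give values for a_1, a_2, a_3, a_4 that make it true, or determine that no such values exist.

Unit clause (a_4) forces a_4 = True.
Unit clause (¬a_2) forces a_2 = False.
In (¬a_1 ∨ ¬a_4) only ¬a_1 is left, so a_1 = False.
Set a_3 = True.
Check each clause:
  (a_4): a_4 holds.
  (¬a_2): ¬a_2 holds.
  (¬a_1 ∨ ¬a_2 ∨ ¬a_4): ¬a_1 holds.
  (¬a_1 ∨ ¬a_2): ¬a_1 holds.
  (¬a_1 ∨ ¬a_3 ∨ ¬a_4): ¬a_1 holds.
  (¬a_1 ∨ ¬a_4): ¬a_1 holds.
  (¬a_1): ¬a_1 holds.
All clauses satisfied.

a_1=F, a_2=F, a_3=T, a_4=T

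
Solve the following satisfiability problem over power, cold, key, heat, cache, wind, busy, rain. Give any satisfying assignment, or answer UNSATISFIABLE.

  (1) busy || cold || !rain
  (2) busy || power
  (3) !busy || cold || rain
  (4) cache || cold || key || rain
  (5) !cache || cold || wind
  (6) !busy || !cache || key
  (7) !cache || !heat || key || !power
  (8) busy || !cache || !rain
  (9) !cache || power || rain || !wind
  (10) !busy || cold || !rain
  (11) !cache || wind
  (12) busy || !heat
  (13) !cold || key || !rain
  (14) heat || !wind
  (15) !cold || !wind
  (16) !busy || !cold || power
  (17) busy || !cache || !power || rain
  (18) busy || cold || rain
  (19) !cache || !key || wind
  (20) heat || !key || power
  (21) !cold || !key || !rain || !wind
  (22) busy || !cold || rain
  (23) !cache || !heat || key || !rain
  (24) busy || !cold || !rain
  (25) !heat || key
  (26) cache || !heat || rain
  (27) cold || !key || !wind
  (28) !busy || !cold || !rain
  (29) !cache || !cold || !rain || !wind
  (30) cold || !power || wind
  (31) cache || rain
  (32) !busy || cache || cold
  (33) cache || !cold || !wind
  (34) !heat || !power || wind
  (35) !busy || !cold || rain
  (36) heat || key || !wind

Case wind = True:
  (heat || !wind) forces heat = True.
  (busy || !heat) forces busy = True.
  (!cold || !wind) forces cold = False.
  (!busy || cold || rain) forces rain = True.
  Clause (!busy || cold || !rain) is falsified — contradiction.
Case wind = False:
  (!cache || wind) forces cache = False.
  (cache || rain) forces rain = True.
  If busy = True:
    (!busy || cold || !rain) forces cold = True.
    clause (!busy || !cold || !rain) is falsified.
  If busy = False:
    (busy || cold || !rain) forces cold = True.
    clause (busy || !cold || !rain) is falsified.
  Every sub-case reaches a contradiction.
Both cases fail, so the formula is unsatisfiable.

The formula is unsatisfiable.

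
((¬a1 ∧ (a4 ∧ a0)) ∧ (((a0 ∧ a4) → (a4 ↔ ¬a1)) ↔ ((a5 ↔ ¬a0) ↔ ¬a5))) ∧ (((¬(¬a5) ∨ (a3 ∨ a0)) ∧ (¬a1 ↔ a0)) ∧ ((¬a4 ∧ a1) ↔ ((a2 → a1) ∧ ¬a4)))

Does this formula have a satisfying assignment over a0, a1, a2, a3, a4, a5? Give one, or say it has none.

a0: True, a1: False, a2: True, a3: True, a4: True, a5: True

  (¬a1 ∧ (a4 ∧ a0)) ∧ (((a0 ∧ a4) → (a4 ↔ ¬a1)) ↔ ((a5 ↔ ¬a0) ↔ ¬a5)) = True
    ¬a1 ∧ (a4 ∧ a0) = True
      ¬a1 = True
      a4 ∧ a0 = True
    ((a0 ∧ a4) → (a4 ↔ ¬a1)) ↔ ((a5 ↔ ¬a0) ↔ ¬a5) = True
      (a0 ∧ a4) → (a4 ↔ ¬a1) = True
        a0 ∧ a4 = True
        a4 ↔ ¬a1 = True
          ¬a1 = True
      (a5 ↔ ¬a0) ↔ ¬a5 = True
        a5 ↔ ¬a0 = False
          ¬a0 = False
        ¬a5 = False
  ((¬(¬a5) ∨ (a3 ∨ a0)) ∧ (¬a1 ↔ a0)) ∧ ((¬a4 ∧ a1) ↔ ((a2 → a1) ∧ ¬a4)) = True
    (¬(¬a5) ∨ (a3 ∨ a0)) ∧ (¬a1 ↔ a0) = True
      ¬(¬a5) ∨ (a3 ∨ a0) = True
        ¬(¬a5) = True
          ¬a5 = False
        a3 ∨ a0 = True
      ¬a1 ↔ a0 = True
        ¬a1 = True
    (¬a4 ∧ a1) ↔ ((a2 → a1) ∧ ¬a4) = True
      ¬a4 ∧ a1 = False
        ¬a4 = False
      (a2 → a1) ∧ ¬a4 = False
        a2 → a1 = False
        ¬a4 = False
Both conjuncts True, so the formula holds.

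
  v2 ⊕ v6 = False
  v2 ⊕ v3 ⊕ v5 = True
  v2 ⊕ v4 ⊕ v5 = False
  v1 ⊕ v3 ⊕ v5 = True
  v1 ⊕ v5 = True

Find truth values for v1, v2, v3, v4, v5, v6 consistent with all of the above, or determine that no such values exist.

v1: False, v2: False, v3: False, v4: True, v5: True, v6: False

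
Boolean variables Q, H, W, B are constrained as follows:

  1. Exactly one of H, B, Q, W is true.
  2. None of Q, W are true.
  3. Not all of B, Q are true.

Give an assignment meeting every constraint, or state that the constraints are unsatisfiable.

Q = False, H = True, W = False, B = False

  (1) {H, B, Q, W}: 1 true — exactly one ✓
  (2) {Q, W}: 0 true — none ✓
  (3) {B, Q}: 0/2 true — not all ✓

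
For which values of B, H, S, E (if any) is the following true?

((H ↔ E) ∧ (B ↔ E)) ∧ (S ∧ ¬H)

B = False; H = False; S = True; E = False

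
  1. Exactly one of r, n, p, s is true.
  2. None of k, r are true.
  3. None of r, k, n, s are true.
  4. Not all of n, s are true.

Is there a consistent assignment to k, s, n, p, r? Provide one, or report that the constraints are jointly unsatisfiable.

k=F; s=F; n=F; p=T; r=F

  (1) {r, n, p, s}: 1 true — exactly one ✓
  (2) {k, r}: 0 true — none ✓
  (3) {r, k, n, s}: 0 true — none ✓
  (4) {n, s}: 0/2 true — not all ✓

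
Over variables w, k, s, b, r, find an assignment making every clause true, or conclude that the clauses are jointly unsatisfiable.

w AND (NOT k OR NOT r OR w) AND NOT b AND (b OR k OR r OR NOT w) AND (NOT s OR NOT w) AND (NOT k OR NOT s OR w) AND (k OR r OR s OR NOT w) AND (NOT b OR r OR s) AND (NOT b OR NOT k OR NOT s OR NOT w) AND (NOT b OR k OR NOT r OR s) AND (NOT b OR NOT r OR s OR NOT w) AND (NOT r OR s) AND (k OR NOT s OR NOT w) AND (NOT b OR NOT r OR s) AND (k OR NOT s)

w = True; k = True; s = False; b = False; r = False

Unit clause (w) forces w = True.
Unit clause (NOT b) forces b = False.
In (NOT s OR NOT w) only NOT s is left, so s = False.
In (NOT r OR s) only NOT r is left, so r = False.
In (b OR k OR r OR NOT w) only k is left, so k = True.
All clauses satisfied.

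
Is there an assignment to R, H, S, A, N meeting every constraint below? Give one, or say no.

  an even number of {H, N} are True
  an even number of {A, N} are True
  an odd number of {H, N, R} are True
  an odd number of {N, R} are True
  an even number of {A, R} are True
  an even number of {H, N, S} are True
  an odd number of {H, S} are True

The formula is unsatisfiable.

Adding constraints 2, 4, 5 mod 2: every variable appears an even number of times on the left, so the left side is 0.
But the right sides sum to 1 (mod 2). 0 ≠ 1 — the system is inconsistent.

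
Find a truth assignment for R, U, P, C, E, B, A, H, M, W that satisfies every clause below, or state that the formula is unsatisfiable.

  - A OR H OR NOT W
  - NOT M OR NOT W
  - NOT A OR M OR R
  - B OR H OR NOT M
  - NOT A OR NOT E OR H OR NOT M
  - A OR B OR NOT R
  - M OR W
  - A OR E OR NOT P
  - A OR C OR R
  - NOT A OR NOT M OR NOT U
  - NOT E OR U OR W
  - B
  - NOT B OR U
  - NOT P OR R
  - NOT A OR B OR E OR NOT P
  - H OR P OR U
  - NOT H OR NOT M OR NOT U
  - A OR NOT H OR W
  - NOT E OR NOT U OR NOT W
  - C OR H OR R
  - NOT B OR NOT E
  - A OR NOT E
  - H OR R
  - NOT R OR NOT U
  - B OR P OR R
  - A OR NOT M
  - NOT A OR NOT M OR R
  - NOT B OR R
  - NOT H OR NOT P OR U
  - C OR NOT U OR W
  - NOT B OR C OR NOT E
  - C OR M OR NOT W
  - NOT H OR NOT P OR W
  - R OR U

The formula is unsatisfiable.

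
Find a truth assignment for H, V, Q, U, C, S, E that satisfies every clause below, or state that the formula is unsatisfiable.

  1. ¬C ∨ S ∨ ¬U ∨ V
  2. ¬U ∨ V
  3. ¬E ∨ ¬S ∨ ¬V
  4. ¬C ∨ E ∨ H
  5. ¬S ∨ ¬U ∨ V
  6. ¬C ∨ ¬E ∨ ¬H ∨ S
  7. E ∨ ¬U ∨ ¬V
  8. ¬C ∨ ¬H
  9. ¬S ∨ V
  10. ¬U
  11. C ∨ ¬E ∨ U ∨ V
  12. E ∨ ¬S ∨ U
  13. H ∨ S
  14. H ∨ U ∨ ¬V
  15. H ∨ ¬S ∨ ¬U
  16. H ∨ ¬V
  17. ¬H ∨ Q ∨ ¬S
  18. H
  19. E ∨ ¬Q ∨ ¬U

Unit clause (¬U) forces U = False.
Unit clause (H) forces H = True.
In (¬C ∨ ¬H) only ¬C is left, so C = False.
Set V = True.
Set Q = False.
  then (¬H ∨ Q ∨ ¬S) forces S = False.
Set E = True.
All clauses satisfied.

H: True, V: True, Q: False, U: False, C: False, S: False, E: True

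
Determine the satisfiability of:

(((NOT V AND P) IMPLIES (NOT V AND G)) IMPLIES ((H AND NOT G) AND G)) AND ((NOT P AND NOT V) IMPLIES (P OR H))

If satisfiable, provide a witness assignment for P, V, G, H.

P = True, V = False, G = False, H = True

  ((NOT V AND P) IMPLIES (NOT V AND G)) IMPLIES ((H AND NOT G) AND G) = True
    (NOT V AND P) IMPLIES (NOT V AND G) = False
      NOT V AND P = True
        NOT V = True
      NOT V AND G = False
        NOT V = True
    (H AND NOT G) AND G = False
      H AND NOT G = True
        NOT G = True
  (NOT P AND NOT V) IMPLIES (P OR H) = True
    NOT P AND NOT V = False
      NOT P = False
      NOT V = True
    P OR H = True
Both conjuncts True, so the formula holds.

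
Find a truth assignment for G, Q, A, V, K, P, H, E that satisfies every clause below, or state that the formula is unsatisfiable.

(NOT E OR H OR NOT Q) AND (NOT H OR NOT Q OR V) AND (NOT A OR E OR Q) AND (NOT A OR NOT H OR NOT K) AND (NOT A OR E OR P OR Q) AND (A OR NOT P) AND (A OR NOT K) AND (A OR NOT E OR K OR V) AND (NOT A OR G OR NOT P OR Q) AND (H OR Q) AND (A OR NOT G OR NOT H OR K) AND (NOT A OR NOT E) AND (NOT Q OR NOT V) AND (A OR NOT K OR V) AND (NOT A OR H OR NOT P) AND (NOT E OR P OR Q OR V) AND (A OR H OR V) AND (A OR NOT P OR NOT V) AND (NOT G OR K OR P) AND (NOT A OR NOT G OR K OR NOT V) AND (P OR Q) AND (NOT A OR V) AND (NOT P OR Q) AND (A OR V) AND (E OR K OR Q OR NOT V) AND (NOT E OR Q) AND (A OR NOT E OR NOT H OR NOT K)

Case V = True:
  (NOT Q OR NOT V) forces Q = False.
  (H OR Q) forces H = True.
  (P OR Q) forces P = True.
  Clause (NOT P OR Q) is falsified — contradiction.
Case V = False:
  (NOT A OR V) forces A = False.
  Clause (A OR V) is falsified — contradiction.
Both cases fail, so the formula is unsatisfiable.

Unsatisfiable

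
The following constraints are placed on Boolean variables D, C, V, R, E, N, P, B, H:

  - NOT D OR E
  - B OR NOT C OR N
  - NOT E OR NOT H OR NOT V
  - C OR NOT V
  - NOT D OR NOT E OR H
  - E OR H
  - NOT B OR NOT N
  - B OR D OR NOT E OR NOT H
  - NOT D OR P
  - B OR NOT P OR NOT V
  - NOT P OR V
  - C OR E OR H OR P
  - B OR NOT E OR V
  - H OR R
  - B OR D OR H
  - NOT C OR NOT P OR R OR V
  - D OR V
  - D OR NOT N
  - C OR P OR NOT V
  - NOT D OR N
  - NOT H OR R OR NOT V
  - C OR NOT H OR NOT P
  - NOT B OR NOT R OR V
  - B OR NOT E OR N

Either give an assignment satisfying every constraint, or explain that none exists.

Try D = True:
  (NOT D OR E) forces E = True.
  (NOT D OR NOT E OR H) forces H = True.
  (NOT E OR NOT H OR NOT V) forces V = False.
  (NOT D OR P) forces P = True.
  clause (NOT P OR V) is falsified — backtrack.
So D = False.
  then (D OR V) forces V = True.
  then (D OR NOT N) forces N = False.
  then (C OR NOT V) forces C = True.
  then (B OR NOT C OR N) forces B = True.
Try R = False:
  (H OR R) forces H = True.
  clause (NOT H OR R OR NOT V) is falsified — backtrack.
So R = True.
Set E = True.
  then (NOT E OR NOT H OR NOT V) forces H = False.
Set P = True.
All clauses satisfied.

D = False, C = True, V = True, R = True, E = True, N = False, P = True, B = True, H = False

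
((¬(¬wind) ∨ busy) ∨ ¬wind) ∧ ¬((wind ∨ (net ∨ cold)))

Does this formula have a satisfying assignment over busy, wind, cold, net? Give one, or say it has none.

busy = False, wind = False, cold = False, net = False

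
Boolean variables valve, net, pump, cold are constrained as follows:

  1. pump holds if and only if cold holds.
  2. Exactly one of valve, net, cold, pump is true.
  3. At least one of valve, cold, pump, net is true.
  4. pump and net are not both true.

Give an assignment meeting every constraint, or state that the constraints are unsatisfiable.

valve: False, net: True, pump: False, cold: False

  (1) pump=F, cold=F — same ✓
  (2) {valve, net, cold, pump}: 1 true — exactly one ✓
  (3) {valve, cold, pump, net}: 1 true — at least one ✓
  (4) pump=F, net=T — not both ✓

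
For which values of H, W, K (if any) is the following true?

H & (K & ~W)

H = True; W = False; K = True

  K & ~W = True
    ~W = True
Both conjuncts True, so the formula holds.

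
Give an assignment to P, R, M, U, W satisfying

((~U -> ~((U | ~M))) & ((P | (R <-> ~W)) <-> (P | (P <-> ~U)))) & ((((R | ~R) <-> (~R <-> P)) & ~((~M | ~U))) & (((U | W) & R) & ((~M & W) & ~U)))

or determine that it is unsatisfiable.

The formula is unsatisfiable.

Case M = True: the conjunct ~M is False.
Case M = False: the conjunct ~((~M | ~U)) becomes ~((True | ~U)) = False.
Both cases fail — unsatisfiable.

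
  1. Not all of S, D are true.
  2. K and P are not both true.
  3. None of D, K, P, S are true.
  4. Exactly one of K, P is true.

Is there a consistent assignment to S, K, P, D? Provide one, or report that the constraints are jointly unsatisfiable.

UNSATISFIABLE

Case K = True:
  Constraint (3) is violated (K=T) — contradiction.
Case K = False:
  (3) forces D = False.
  (3) forces P = False.
  Constraint (4) is violated (K=F, P=F) — contradiction.
Both cases fail — unsatisfiable.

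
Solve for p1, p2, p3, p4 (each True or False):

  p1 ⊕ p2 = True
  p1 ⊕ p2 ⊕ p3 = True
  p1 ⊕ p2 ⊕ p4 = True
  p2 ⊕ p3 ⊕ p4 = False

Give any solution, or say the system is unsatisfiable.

p1: True, p2: False, p3: False, p4: False

p1 ⊕ p2 = T ⊕ F = True ✓
p1 ⊕ p2 ⊕ p3 = T ⊕ F ⊕ F = True ✓
p1 ⊕ p2 ⊕ p4 = T ⊕ F ⊕ F = True ✓
p2 ⊕ p3 ⊕ p4 = F ⊕ F ⊕ F = False ✓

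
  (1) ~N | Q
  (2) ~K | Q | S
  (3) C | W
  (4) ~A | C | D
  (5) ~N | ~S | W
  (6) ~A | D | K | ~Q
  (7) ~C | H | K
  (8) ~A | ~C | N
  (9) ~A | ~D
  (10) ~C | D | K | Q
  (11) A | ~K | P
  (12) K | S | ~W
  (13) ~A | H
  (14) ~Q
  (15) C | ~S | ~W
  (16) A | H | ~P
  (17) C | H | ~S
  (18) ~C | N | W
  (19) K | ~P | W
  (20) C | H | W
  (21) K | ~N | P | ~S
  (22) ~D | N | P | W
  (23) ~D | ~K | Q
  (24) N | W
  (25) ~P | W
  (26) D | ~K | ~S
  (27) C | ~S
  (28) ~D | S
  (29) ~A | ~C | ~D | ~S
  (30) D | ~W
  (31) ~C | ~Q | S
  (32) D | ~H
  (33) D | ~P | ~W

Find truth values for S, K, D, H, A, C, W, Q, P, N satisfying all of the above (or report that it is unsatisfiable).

Unit clause (~Q) forces Q = False.
In (~N | Q) only ~N is left, so N = False.
In (N | W) only W is left, so W = True.
In (D | ~W) only D is left, so D = True.
In (~A | ~D) only ~A is left, so A = False.
In (~D | ~K | Q) only ~K is left, so K = False.
In (~D | S) only S is left, so S = True.
In (C | ~S | ~W) only C is left, so C = True.
In (~C | H | K) only H is left, so H = True.
Set P = False.
All clauses satisfied.

S=T, K=F, D=T, H=T, A=F, C=T, W=T, Q=F, P=F, N=F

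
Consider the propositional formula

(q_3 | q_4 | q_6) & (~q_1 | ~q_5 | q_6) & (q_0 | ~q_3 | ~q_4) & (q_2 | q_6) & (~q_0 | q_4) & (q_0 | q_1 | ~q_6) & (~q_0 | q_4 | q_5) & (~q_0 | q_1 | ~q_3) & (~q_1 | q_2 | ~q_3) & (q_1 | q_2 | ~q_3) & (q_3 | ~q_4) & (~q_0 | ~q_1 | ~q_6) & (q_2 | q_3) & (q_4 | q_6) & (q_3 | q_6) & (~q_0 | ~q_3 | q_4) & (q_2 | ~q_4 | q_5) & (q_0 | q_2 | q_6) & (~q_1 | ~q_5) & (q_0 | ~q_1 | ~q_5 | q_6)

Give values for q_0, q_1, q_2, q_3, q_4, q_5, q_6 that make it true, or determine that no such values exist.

Set q_0 = False.
Try q_1 = False:
  (q_0 | q_1 | ~q_6) forces q_6 = False.
  (q_2 | q_6) forces q_2 = True.
  (q_4 | q_6) forces q_4 = True.
  (q_0 | ~q_3 | ~q_4) forces q_3 = False.
  clause (q_3 | ~q_4) is falsified — backtrack.
So q_1 = True.
  then (~q_1 | ~q_5) forces q_5 = False.
Try q_2 = False:
  (q_2 | q_6) forces q_6 = True.
  (~q_1 | q_2 | ~q_3) forces q_3 = False.
  clause (q_2 | q_3) is falsified — backtrack.
So q_2 = True.
Set q_3 = True.
  then (q_0 | ~q_3 | ~q_4) forces q_4 = False.
  then (q_4 | q_6) forces q_6 = True.
All clauses satisfied.

q_0 = False; q_1 = True; q_2 = True; q_3 = True; q_4 = False; q_5 = False; q_6 = True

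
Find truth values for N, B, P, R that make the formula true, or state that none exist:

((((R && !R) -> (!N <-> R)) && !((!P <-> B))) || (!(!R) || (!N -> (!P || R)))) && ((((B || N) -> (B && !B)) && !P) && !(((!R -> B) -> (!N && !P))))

Case P = True: the conjunct !P is False.
Case P = False: the formula simplifies to ((B || N) -> (B && !B)) && !(((!R -> B) -> !N)).
  B = True: the conjunct (B || N) -> (B && !B) becomes (True || N) -> (True && False) = False.
  B = False: simplifies to !N && !((R -> !N)).
    N = True: the conjunct !N is False.
    N = False: the conjunct !((R -> !N)) becomes !((R -> True)) = False.
Both cases fail — unsatisfiable.

Unsatisfiable — no assignment works.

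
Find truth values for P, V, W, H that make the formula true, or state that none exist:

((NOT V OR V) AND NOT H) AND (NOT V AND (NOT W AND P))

P = True; V = False; W = False; H = False

  (NOT V OR V) AND NOT H = True
    NOT V OR V = True
      NOT V = True
    NOT H = True
  NOT V AND (NOT W AND P) = True
    NOT V = True
    NOT W AND P = True
      NOT W = True
Both conjuncts True, so the formula holds.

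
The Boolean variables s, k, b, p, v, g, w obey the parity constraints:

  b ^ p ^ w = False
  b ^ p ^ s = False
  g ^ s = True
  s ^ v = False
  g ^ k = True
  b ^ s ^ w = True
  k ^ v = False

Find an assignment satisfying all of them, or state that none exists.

s = False, k = False, b = True, p = True, v = False, g = True, w = False

b ^ p ^ w = T ^ T ^ F = False ✓
b ^ p ^ s = T ^ T ^ F = False ✓
g ^ s = T ^ F = True ✓
s ^ v = F ^ F = False ✓
g ^ k = T ^ F = True ✓
b ^ s ^ w = T ^ F ^ F = True ✓
k ^ v = F ^ F = False ✓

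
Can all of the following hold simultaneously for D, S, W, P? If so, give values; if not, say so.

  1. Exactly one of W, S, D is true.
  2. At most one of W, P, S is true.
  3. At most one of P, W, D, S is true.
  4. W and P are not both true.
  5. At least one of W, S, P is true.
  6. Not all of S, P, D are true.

D=F, S=T, W=F, P=F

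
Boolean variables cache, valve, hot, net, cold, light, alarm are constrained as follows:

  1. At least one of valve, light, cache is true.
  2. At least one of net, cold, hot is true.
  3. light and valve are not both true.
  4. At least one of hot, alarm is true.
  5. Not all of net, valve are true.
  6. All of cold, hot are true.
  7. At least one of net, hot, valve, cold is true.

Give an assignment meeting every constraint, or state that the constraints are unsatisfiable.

cache: True, valve: False, hot: True, net: False, cold: True, light: False, alarm: True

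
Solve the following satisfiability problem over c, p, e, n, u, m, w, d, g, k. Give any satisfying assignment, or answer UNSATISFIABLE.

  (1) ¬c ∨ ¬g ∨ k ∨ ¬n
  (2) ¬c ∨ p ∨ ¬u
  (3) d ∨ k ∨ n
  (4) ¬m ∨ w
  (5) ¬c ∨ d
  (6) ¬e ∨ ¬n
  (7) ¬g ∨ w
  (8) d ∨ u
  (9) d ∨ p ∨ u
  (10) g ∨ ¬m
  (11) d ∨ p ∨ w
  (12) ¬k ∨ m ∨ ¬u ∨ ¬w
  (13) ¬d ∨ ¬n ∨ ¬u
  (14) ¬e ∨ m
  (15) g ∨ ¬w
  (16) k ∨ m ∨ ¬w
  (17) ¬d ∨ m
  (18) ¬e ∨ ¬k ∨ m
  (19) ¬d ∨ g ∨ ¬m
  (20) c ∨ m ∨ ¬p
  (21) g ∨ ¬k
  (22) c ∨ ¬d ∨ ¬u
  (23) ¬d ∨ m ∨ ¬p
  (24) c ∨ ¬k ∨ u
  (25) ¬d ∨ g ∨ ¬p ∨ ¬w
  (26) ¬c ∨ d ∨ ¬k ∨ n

Set c = False.
Set p = True.
  then (c ∨ m ∨ ¬p) forces m = True.
  then (¬m ∨ w) forces w = True.
  then (g ∨ ¬m) forces g = True.
Set e = False.
Set n = False.
Set u = True.
  then (c ∨ ¬d ∨ ¬u) forces d = False.
  then (d ∨ k ∨ n) forces k = True.
All clauses satisfied.

c: False, p: True, e: False, n: False, u: True, m: True, w: True, d: False, g: True, k: True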